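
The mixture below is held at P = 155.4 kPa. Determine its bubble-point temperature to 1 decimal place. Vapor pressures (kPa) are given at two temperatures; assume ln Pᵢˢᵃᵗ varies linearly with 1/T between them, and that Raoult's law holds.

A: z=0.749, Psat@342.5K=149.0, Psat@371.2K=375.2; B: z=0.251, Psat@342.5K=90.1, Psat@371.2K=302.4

T = 346.5 K

Bubble-point temperature: ΣzᵢPᵢˢᵃᵗ(T) = P. Interpolate ln Pᵢˢᵃᵗ = aᵢ + bᵢ/T.
  T = 342.5 K: ΣzᵢPᵢˢᵃᵗ = 134.22 kPa
  T = 371.2 K: ΣzᵢPᵢˢᵃᵗ = 356.93 kPa
  T = 356.9 K: ΣzᵢPᵢˢᵃᵗ = 223.25 kPa
  T = 349.7 K: ΣzᵢPᵢˢᵃᵗ = 173.94 kPa
  T = 346.1 K: ΣzᵢPᵢˢᵃᵗ = 152.98 kPa
  T = 347.9 K: ΣzᵢPᵢˢᵃᵗ = 163.17 kPa
Interpolating between 346.1 K and 347.9 K gives T ≈ 346.5 K.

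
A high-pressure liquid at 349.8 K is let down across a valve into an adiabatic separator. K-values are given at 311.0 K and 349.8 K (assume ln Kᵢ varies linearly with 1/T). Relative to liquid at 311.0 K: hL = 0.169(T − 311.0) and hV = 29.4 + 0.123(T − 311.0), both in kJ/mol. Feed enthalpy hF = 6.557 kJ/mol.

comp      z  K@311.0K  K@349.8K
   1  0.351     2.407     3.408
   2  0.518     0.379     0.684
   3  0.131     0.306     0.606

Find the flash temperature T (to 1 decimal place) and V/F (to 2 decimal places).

Adiabatic flash: solve Rachford–Rice at each trial T, then check hF = ψ·hV(T) + (1−ψ)·hL(T).
  T = 311.0 K: K = (2.407, 0.379, 0.306), RR gives ψ = 0.091, H_out = 2.669 kJ/mol
  T = 349.8 K: K = (3.408, 0.684, 0.606), RR gives ψ = 0.785, H_out = 28.236 kJ/mol
  T = 330.4 K: K = (2.893, 0.518, 0.439), RR gives ψ = 0.362, H_out = 13.589 kJ/mol
  T = 320.7 K: K = (2.646, 0.445, 0.369), RR gives ψ = 0.221, H_out = 8.040 kJ/mol
  T = 315.9 K: K = (2.527, 0.412, 0.337), RR gives ψ = 0.156, H_out = 5.392 kJ/mol
  T = 318.3 K: K = (2.586, 0.428, 0.352), RR gives ψ = 0.189, H_out = 6.714 kJ/mol
Linear interpolation between T = 315.9 (H_out = 5.392) and T = 318.3 (H_out = 6.714) on hF = 6.557 gives T ≈ 318.0 K, at which ψ = 0.18.

T = 318.0 K, V/F = 0.18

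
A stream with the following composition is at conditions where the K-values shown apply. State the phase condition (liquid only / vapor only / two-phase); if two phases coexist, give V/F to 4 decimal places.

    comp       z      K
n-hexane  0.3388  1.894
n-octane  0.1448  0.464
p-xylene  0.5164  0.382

ΣzᵢKᵢ = 0.9061; Σzᵢ/Kᵢ = 1.8428.
Since ΣzᵢKᵢ < 1 the mixture is below its bubble point — single liquid phase.

liquid only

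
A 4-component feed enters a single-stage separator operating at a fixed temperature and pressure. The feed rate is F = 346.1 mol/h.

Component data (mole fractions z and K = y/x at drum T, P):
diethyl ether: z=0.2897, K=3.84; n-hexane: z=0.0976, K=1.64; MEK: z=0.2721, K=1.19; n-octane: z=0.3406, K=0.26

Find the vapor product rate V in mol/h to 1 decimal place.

Newton–Raphson from V/F = 0.57:
  V/F = 0.5700: g = -0.02933, g' = -0.9281 → V/F = 0.5384
  V/F = 0.5384: g = -0.00029, g' = -0.9109 → V/F = 0.5381
Converged at V/F = 0.5381.
Then V = V/F·F = 0.5381·346.1 = 186.2 mol/h and L = F − V = 159.9 mol/h.

V = 186.2 mol/h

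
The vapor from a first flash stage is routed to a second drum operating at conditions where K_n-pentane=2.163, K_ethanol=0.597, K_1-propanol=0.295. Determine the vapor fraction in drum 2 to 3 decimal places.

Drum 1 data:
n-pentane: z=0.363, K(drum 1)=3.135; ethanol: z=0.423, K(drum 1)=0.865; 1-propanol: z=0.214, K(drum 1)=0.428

V/F (drum 2) = 0.351

Drum 1:
Iterate (Newton) starting at ψ₁ = 0.5:
  ψ₁ = 0.500: g = 0.1422, g' = -0.533 → ψ₁ = 0.767
  ψ₁ = 0.767: g = 0.0122, g' = -0.470 → ψ₁ = 0.793
Converged at ψ₁ = 0.793.
Drum-1 compositions:
  n-pentane: x = 0.135, y = 0.423
  ethanol: x = 0.474, y = 0.410
  1-propanol: x = 0.391, y = 0.168
Drum-2 feed = drum-1 vapor: z₂ = (0.4227, 0.4097, 0.1676).
Drum 2:
Newton iteration, ψ₂⁰ = 0.5:
  ψ₂ = 0.500: g = -0.0784, g' = -0.532 → ψ₂ = 0.353
  ψ₂ = 0.353: g = -0.0010, g' = -0.525 → ψ₂ = 0.351
Converged at ψ₂ = 0.351.
  n-pentane: x = 0.300, y = 0.649
  ethanol: x = 0.477, y = 0.285
  1-propanol: x = 0.223, y = 0.066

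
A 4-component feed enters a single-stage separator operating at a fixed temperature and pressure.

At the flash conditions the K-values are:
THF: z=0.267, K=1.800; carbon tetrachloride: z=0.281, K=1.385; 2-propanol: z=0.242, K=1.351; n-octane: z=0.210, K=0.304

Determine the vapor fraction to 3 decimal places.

ψ = 0.710

Material balance + equilibrium reduce to Σ zᵢ(Kᵢ−1)/(1+ψ(Kᵢ−1)) = 0.
Feasibility: ΣzᵢKᵢ = 1.261, Σzᵢ/Kᵢ = 1.221 — both > 1, two phases present.
Iterate (Newton) starting at ψ = 0.39:
  ψ = 0.390: g = 0.1310, g' = -0.345 → ψ = 0.769
  ψ = 0.769: g = -0.0319, g' = -0.580 → ψ = 0.714
  ψ = 0.714: g = -0.0018, g' = -0.516 → ψ = 0.710
Converged at ψ = 0.710.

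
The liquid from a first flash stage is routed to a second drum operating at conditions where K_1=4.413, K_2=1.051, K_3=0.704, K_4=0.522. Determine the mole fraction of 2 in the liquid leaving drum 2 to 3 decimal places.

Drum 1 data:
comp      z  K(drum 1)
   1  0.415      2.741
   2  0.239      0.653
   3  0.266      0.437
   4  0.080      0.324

x_2 (drum 2) = 0.278

Drum 1:
Let ψ₁ = V/F and solve Σ zᵢ(Kᵢ−1)/(1+ψ₁(Kᵢ−1)) = 0.
g(0) = ΣzᵢKᵢ − 1 = 0.436 and g(1) = 1 − Σzᵢ/Kᵢ = -0.373, so a root lies in (0, 1).
Newton–Raphson from ψ₁ = 0.5:
  ψ₁ = 0.500: g = -0.0042, g' = -0.648 → ψ₁ = 0.494
Converged at ψ₁ = 0.494.
Drum-1 compositions:
  1: x = 0.223, y = 0.612
  2: x = 0.288, y = 0.188
  3: x = 0.368, y = 0.161
  4: x = 0.120, y = 0.039
Drum-2 feed = drum-1 liquid: z₂ = (0.2232, 0.2884, 0.3683, 0.1201).
Drum 2:
Newton iteration, ψ₂⁰ = 0.67:
  ψ₂ = 0.670: g = 0.0256, g' = -0.351 → ψ₂ = 0.743
  ψ₂ = 0.743: g = 0.0009, g' = -0.328 → ψ₂ = 0.746
Converged at ψ₂ = 0.746.
  1: x = 0.063, y = 0.278
  2: x = 0.278, y = 0.292
  3: x = 0.473, y = 0.333
  4: x = 0.187, y = 0.097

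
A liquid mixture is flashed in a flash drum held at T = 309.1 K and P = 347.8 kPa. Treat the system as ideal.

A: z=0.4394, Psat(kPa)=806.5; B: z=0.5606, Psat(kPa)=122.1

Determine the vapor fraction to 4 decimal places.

Raoult's law: Kᵢ = Pᵢˢᵃᵗ/P = Pᵢˢᵃᵗ/347.8.
  K_A = 806.5/347.8 = 2.318861, K_B = 122.1/347.8 = 0.351064
Rachford–Rice: g(ψ) = Σ zᵢ(Kᵢ−1)/(1+ψ(Kᵢ−1)) = 0.
g(0) = ΣzᵢKᵢ − 1 = 0.2157 and g(1) = 1 − Σzᵢ/Kᵢ = -0.7864, so a root lies in (0, 1).
Iterate (Newton) starting at ψ = 0.5:
  ψ = 0.5000: g = -0.18931, g' = -0.7949 → ψ = 0.2618
  ψ = 0.2618: g = -0.00751, g' = -0.7649 → ψ = 0.2520
Converged at ψ = 0.2520.

ψ = 0.2520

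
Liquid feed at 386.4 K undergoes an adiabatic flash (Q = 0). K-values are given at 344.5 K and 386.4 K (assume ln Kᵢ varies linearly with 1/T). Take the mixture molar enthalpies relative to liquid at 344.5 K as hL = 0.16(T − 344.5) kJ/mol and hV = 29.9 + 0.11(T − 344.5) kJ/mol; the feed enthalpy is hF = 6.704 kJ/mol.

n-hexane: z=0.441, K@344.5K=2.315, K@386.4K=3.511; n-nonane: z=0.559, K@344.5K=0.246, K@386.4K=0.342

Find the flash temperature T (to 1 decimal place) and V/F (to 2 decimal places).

T = 348.9 K, V/F = 0.20

Adiabatic flash: solve Rachford–Rice at each trial T, then check hF = ψ·hV(T) + (1−ψ)·hL(T).
  T = 344.5 K: K = (2.315, 0.246), RR gives ψ = 0.160, H_out = 4.778 kJ/mol
  T = 386.4 K: K = (3.511, 0.342), RR gives ψ = 0.448, H_out = 19.149 kJ/mol
  T = 365.4 K: K = (2.884, 0.293), RR gives ψ = 0.327, H_out = 12.772 kJ/mol
  T = 354.9 K: K = (2.591, 0.269), RR gives ψ = 0.252, H_out = 9.062 kJ/mol
  T = 349.7 K: K = (2.451, 0.257), RR gives ψ = 0.209, H_out = 7.015 kJ/mol
  T = 347.1 K: K = (2.383, 0.252), RR gives ψ = 0.185, H_out = 5.923 kJ/mol
  T = 348.4 K: K = (2.417, 0.255), RR gives ψ = 0.197, H_out = 6.475 kJ/mol
  T = 349.0 K: K = (2.433, 0.256), RR gives ψ = 0.202, H_out = 6.726 kJ/mol
Linear interpolation between T = 348.4 (H_out = 6.475) and T = 349.0 (H_out = 6.726) on hF = 6.704 gives T ≈ 348.9 K, at which ψ = 0.20.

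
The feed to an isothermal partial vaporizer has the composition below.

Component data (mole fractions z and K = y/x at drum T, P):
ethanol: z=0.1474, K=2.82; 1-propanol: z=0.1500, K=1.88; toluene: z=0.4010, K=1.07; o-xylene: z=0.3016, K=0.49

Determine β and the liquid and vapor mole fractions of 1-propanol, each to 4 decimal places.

β = 0.6611, x_1-propanol = 0.0948, y_1-propanol = 0.1783

Material balance + equilibrium reduce to Σ zᵢ(Kᵢ−1)/(1+β(Kᵢ−1)) = 0.
Feasibility: ΣzᵢKᵢ = 1.2745, Σzᵢ/Kᵢ = 1.1223 — both > 1, two phases present.
Newton–Raphson from β = 0.5:
  β = 0.5000: g = 0.05278, g' = -0.3330 → β = 0.6585
  β = 0.6585: g = 0.00084, g' = -0.3272 → β = 0.6611
Converged at β = 0.6611.
Compositions from xᵢ = zᵢ/(1+β(Kᵢ−1)), yᵢ = Kᵢxᵢ:
  ethanol: x = 0.0669, y = 0.1887
  1-propanol: x = 0.0948, y = 0.1783
  toluene: x = 0.3833, y = 0.4101
  o-xylene: x = 0.4550, y = 0.2229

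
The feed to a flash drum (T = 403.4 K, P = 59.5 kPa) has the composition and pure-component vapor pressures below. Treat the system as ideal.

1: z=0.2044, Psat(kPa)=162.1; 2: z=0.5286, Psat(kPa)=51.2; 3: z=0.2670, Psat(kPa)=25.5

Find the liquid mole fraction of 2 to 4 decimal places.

Raoult's law: Kᵢ = Pᵢˢᵃᵗ/P = Pᵢˢᵃᵗ/59.5.
  K_1 = 162.1/59.5 = 2.724370, K_2 = 51.2/59.5 = 0.860504, K_3 = 25.5/59.5 = 0.428571
Material balance + equilibrium reduce to Σ zᵢ(Kᵢ−1)/(1+β(Kᵢ−1)) = 0.
Feasibility: ΣzᵢKᵢ = 1.1262, Σzᵢ/Kᵢ = 1.3123 — both > 1, two phases present.
Iterate (Newton) starting at β = 0.5:
  β = 0.5000: g = -0.10359, g' = -0.3580 → β = 0.2107
  β = 0.2107: g = 0.00912, g' = -0.4506 → β = 0.2309
  β = 0.2309: g = 0.00013, g' = -0.4376 → β = 0.2312
Converged at β = 0.2312.
Compositions from xᵢ = zᵢ/(1+β(Kᵢ−1)), yᵢ = Kᵢxᵢ:
  1: x = 0.1461, y = 0.3981
  2: x = 0.5462, y = 0.4700
  3: x = 0.3076, y = 0.1318

x_2 = 0.5462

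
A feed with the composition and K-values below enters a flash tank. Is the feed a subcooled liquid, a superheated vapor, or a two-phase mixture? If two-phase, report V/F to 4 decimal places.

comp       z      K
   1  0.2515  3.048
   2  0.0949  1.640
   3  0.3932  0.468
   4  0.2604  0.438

two-phase, V/F = 0.2257

ΣzᵢKᵢ = 1.2203; Σzᵢ/Kᵢ = 1.5751.
Both exceed 1, so a two-phase solution exists.
Rachford–Rice: g(ψ) = Σ zᵢ(Kᵢ−1)/(1+ψ(Kᵢ−1)) = 0.
Iterate (Newton) starting at ψ = 0.55:
  ψ = 0.5500: g = -0.22037, g' = -0.6492 → ψ = 0.2106
  ψ = 0.2106: g = 0.01184, g' = -0.7921 → ψ = 0.2255
  ψ = 0.2255: g = 0.00013, g' = -0.7748 → ψ = 0.2257
Converged at ψ = 0.2257.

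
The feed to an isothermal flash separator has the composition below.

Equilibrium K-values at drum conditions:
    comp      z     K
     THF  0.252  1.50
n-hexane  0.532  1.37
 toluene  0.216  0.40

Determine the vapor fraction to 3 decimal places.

Let ψ = V/F and solve Σ zᵢ(Kᵢ−1)/(1+ψ(Kᵢ−1)) = 0.
g(0) = ΣzᵢKᵢ − 1 = 0.193 and g(1) = 1 − Σzᵢ/Kᵢ = -0.096, so a root lies in (0, 1).
Newton–Raphson from ψ = 0.5:
  ψ = 0.500: g = 0.0818, g' = -0.251 → ψ = 0.826
  ψ = 0.826: g = -0.0170, g' = -0.380 → ψ = 0.781
  ψ = 0.781: g = -0.0006, g' = -0.352 → ψ = 0.779
Converged at ψ = 0.779.

ψ = 0.779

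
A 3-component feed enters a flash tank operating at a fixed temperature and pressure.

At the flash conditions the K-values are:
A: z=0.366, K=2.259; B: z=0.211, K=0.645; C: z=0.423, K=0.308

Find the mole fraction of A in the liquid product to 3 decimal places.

x_A = 0.317

Rachford–Rice: g(β) = Σ zᵢ(Kᵢ−1)/(1+β(Kᵢ−1)) = 0.
Feasibility: ΣzᵢKᵢ = 1.093, Σzᵢ/Kᵢ = 1.863 — both > 1, two phases present.
Iterate (Newton) starting at β = 0.32:
  β = 0.320: g = -0.1320, g' = -0.663 → β = 0.121
  β = 0.121: g = 0.0023, g' = -0.707 → β = 0.124
Converged at β = 0.124.
Compositions from xᵢ = zᵢ/(1+β(Kᵢ−1)), yᵢ = Kᵢxᵢ:
  A: x = 0.317, y = 0.715
  B: x = 0.221, y = 0.142
  C: x = 0.463, y = 0.143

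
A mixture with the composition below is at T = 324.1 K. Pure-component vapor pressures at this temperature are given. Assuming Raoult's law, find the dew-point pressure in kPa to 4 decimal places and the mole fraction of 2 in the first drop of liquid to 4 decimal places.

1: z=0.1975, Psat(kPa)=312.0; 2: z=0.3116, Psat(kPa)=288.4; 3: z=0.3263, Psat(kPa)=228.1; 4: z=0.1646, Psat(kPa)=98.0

At the dew point ψ → 1, so Σzᵢ/Kᵢ = 1 with Kᵢ = Pᵢˢᵃᵗ/P ⇒ 1/P = Σzᵢ/Pᵢˢᵃᵗ.
1/P = 0.1975/312.0 + 0.3116/288.4 + 0.3263/228.1 + 0.1646/98.0 = 0.0048236 ⇒ P = 207.3157 kPa
xᵢ = zᵢP/Pᵢˢᵃᵗ ⇒ x_2 = 0.3116·207.3157/288.4 = 0.2240

Pdew = 207.3157 kPa, x_2 = 0.2240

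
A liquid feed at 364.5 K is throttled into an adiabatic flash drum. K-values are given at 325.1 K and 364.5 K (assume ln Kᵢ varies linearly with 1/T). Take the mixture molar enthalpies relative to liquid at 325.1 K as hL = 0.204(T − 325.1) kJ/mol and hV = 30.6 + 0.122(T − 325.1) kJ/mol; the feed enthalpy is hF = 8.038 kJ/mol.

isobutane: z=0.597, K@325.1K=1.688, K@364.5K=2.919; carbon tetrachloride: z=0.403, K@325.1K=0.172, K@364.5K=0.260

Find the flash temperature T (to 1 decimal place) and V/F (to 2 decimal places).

T = 329.8 K, V/F = 0.23

Adiabatic flash: solve Rachford–Rice at each trial T, then check hF = ψ·hV(T) + (1−ψ)·hL(T).
  T = 325.1 K: K = (1.688, 0.172), RR gives ψ = 0.135, H_out = 4.139 kJ/mol
  T = 364.5 K: K = (2.919, 0.260), RR gives ψ = 0.597, H_out = 24.370 kJ/mol
  T = 344.8 K: K = (2.255, 0.214), RR gives ψ = 0.438, H_out = 16.724 kJ/mol
  T = 335.0 K: K = (1.961, 0.193), RR gives ψ = 0.320, H_out = 11.548 kJ/mol
  T = 330.1 K: K = (1.823, 0.182), RR gives ψ = 0.240, H_out = 8.271 kJ/mol
  T = 327.6 K: K = (1.755, 0.177), RR gives ψ = 0.191, H_out = 6.327 kJ/mol
  T = 328.9 K: K = (1.790, 0.180), RR gives ψ = 0.218, H_out = 7.365 kJ/mol
Linear interpolation between T = 328.9 (H_out = 7.365) and T = 330.1 (H_out = 8.271) on hF = 8.038 gives T ≈ 329.8 K, at which ψ = 0.23.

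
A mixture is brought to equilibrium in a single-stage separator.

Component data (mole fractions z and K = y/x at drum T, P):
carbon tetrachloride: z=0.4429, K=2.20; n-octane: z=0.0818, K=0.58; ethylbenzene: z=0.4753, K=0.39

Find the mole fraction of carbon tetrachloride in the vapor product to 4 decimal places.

y_carbon tetrachloride = 0.7199

Iterate (Newton) starting at V/F = 0.5:
  V/F = 0.5000: g = -0.12848, g' = -0.6384 → V/F = 0.2987
  V/F = 0.2987: g = -0.00260, g' = -0.6289 → V/F = 0.2946
Converged at V/F = 0.2946.
Compositions from xᵢ = zᵢ/(1+V/F(Kᵢ−1)), yᵢ = Kᵢxᵢ:
  carbon tetrachloride: x = 0.3272, y = 0.7199
  n-octane: x = 0.0934, y = 0.0541
  ethylbenzene: x = 0.5794, y = 0.2260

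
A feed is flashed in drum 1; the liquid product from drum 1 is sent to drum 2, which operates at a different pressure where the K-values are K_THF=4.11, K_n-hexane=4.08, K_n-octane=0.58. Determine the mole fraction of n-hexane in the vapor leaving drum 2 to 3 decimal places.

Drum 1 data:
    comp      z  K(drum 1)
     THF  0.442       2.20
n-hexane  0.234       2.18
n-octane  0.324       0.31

Drum 1:
Material balance + equilibrium reduce to Σ zᵢ(Kᵢ−1)/(1+ψ₁(Kᵢ−1)) = 0.
Feasibility: ΣzᵢKᵢ = 1.583, Σzᵢ/Kᵢ = 1.353 — both > 1, two phases present.
Newton–Raphson from ψ₁ = 0.44:
  ψ₁ = 0.440: g = 0.2079, g' = -0.732 → ψ₁ = 0.724
  ψ₁ = 0.724: g = -0.0140, g' = -0.893 → ψ₁ = 0.708
Converged at ψ₁ = 0.708.
Drum-1 compositions:
  THF: x = 0.239, y = 0.526
  n-hexane: x = 0.127, y = 0.278
  n-octane: x = 0.634, y = 0.196
Drum-2 feed = drum-1 liquid: z₂ = (0.2389, 0.1275, 0.6336).
Drum 2:
Let ψ₂ = V/F and solve Σ zᵢ(Kᵢ−1)/(1+ψ₂(Kᵢ−1)) = 0.
g(0) = ΣzᵢKᵢ − 1 = 0.870 and g(1) = 1 − Σzᵢ/Kᵢ = -0.182, so a root lies in (0, 1).
Newton–Raphson from ψ₂ = 0.5:
  ψ₂ = 0.500: g = 0.1086, g' = -0.721 → ψ₂ = 0.651
  ψ₂ = 0.651: g = 0.0103, g' = -0.598 → ψ₂ = 0.668
Converged at ψ₂ = 0.668.
  THF: x = 0.078, y = 0.319
  n-hexane: x = 0.042, y = 0.170
  n-octane: x = 0.881, y = 0.511

y_n-hexane (drum 2) = 0.170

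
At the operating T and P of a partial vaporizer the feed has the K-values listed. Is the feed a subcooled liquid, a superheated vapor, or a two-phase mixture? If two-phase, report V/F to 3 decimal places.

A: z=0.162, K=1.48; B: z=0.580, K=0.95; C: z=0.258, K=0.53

ΣzᵢKᵢ = 0.927; Σzᵢ/Kᵢ = 1.207.
Since ΣzᵢKᵢ < 1 the mixture is below its bubble point — single liquid phase.

subcooled liquid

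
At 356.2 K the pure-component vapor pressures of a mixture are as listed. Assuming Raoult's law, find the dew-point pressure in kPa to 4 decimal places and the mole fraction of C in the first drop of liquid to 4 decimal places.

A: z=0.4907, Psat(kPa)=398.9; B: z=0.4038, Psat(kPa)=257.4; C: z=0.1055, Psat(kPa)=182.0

At the dew point ψ → 1, so Σzᵢ/Kᵢ = 1 with Kᵢ = Pᵢˢᵃᵗ/P ⇒ 1/P = Σzᵢ/Pᵢˢᵃᵗ.
1/P = 0.4907/398.9 + 0.4038/257.4 + 0.1055/182.0 = 0.0033786 ⇒ P = 295.9834 kPa
xᵢ = zᵢP/Pᵢˢᵃᵗ ⇒ x_C = 0.1055·295.9834/182.0 = 0.1716

Pdew = 295.9834 kPa, x_C = 0.1716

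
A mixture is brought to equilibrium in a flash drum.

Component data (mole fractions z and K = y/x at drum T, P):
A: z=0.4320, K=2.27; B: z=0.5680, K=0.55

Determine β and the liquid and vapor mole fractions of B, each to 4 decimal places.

Newton iteration, β⁰ = 0.56:
  β = 0.5600: g = -0.02109, g' = -0.4435 → β = 0.5124
  β = 0.5124: g = 0.00014, g' = -0.4500 → β = 0.5128
Converged at β = 0.5128.
Compositions from xᵢ = zᵢ/(1+β(Kᵢ−1)), yᵢ = Kᵢxᵢ:
  A: x = 0.2616, y = 0.5939
  B: x = 0.7384, y = 0.4061

β = 0.5128, x_B = 0.7384, y_B = 0.4061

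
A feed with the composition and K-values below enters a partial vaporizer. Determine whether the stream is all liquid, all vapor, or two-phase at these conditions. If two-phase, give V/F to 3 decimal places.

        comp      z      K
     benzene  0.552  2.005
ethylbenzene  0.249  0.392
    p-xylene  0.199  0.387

two-phase, V/F = 0.459

ΣzᵢKᵢ = 1.281; Σzᵢ/Kᵢ = 1.425.
Both exceed 1, so a two-phase solution exists.
Material balance + equilibrium reduce to Σ zᵢ(Kᵢ−1)/(1+ψ(Kᵢ−1)) = 0.
Iterate (Newton) starting at ψ = 0.35:
  ψ = 0.350: g = 0.0628, g' = -0.575 → ψ = 0.459
Converged at ψ = 0.459.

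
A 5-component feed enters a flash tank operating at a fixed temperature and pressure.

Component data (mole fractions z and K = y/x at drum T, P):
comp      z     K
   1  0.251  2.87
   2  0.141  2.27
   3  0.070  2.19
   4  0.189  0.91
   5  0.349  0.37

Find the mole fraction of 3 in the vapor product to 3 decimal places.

Newton–Raphson from ψ = 0.5:
  ψ = 0.500: g = 0.0655, g' = -0.655 → ψ = 0.600
Converged at ψ = 0.600.
Compositions from xᵢ = zᵢ/(1+ψ(Kᵢ−1)), yᵢ = Kᵢxᵢ:
  1: x = 0.118, y = 0.339
  2: x = 0.080, y = 0.182
  3: x = 0.041, y = 0.089
  4: x = 0.200, y = 0.182
  5: x = 0.561, y = 0.208

y_3 = 0.089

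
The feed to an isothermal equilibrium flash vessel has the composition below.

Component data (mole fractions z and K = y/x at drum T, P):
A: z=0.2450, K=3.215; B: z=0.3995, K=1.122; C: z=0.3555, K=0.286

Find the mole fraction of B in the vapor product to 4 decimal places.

Material balance + equilibrium reduce to Σ zᵢ(Kᵢ−1)/(1+V/F(Kᵢ−1)) = 0.
g(0) = ΣzᵢKᵢ − 1 = 0.3376 and g(1) = 1 − Σzᵢ/Kᵢ = -0.6753, so a root lies in (0, 1).
Iterate (Newton) starting at V/F = 0.46:
  V/F = 0.4600: g = -0.06302, g' = -0.7021 → V/F = 0.3702
  V/F = 0.3702: g = -0.00025, g' = -0.7032 → V/F = 0.3699
Converged at V/F = 0.3699.
Compositions from xᵢ = zᵢ/(1+V/F(Kᵢ−1)), yᵢ = Kᵢxᵢ:
  A: x = 0.1347, y = 0.4330
  B: x = 0.3823, y = 0.4289
  C: x = 0.4831, y = 0.1382

y_B = 0.4289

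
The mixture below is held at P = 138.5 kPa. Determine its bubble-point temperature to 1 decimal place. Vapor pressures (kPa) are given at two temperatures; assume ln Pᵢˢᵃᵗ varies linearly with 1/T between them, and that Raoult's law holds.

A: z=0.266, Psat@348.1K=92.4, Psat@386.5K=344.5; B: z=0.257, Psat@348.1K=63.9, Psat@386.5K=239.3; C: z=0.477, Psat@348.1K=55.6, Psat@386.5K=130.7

T = 371.1 K

Bubble-point temperature: ΣzᵢPᵢˢᵃᵗ(T) = P. Interpolate ln Pᵢˢᵃᵗ = aᵢ + bᵢ/T.
  T = 348.1 K: ΣzᵢPᵢˢᵃᵗ = 67.52 kPa
  T = 386.5 K: ΣzᵢPᵢˢᵃᵗ = 215.48 kPa
  T = 367.3 K: ΣzᵢPᵢˢᵃᵗ = 123.60 kPa
  T = 376.9 K: ΣzᵢPᵢˢᵃᵗ = 164.14 kPa
  T = 372.1 K: ΣzᵢPᵢˢᵃᵗ = 142.65 kPa
  T = 369.7 K: ΣzᵢPᵢˢᵃᵗ = 132.83 kPa
Interpolating between 369.7 K and 372.1 K gives T ≈ 371.1 K.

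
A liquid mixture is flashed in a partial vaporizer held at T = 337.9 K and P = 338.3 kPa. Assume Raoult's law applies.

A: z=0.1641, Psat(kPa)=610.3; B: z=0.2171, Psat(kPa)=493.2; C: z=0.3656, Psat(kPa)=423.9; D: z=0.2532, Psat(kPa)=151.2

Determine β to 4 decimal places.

β = 0.7329

Raoult's law: Kᵢ = Pᵢˢᵃᵗ/P = Pᵢˢᵃᵗ/338.3.
  K_A = 610.3/338.3 = 1.804020, K_B = 493.2/338.3 = 1.457878, K_C = 423.9/338.3 = 1.253030, K_D = 151.2/338.3 = 0.446941
Newton iteration, β⁰ = 0.48:
  β = 0.4800: g = 0.06854, g' = -0.2480 → β = 0.7564
  β = 0.7564: g = -0.00722, g' = -0.3115 → β = 0.7332
  β = 0.7332: g = -0.00010, g' = -0.3033 → β = 0.7329
Converged at β = 0.7329.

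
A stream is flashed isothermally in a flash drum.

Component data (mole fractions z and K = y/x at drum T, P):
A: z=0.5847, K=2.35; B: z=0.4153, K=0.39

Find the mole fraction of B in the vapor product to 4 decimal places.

Let β = V/F and solve Σ zᵢ(Kᵢ−1)/(1+β(Kᵢ−1)) = 0.
Feasibility: ΣzᵢKᵢ = 1.5360, Σzᵢ/Kᵢ = 1.3137 — both > 1, two phases present.
Iterate (Newton) starting at β = 0.5:
  β = 0.5000: g = 0.10674, g' = -0.6997 → β = 0.6525
  β = 0.6525: g = -0.00120, g' = -0.7277 → β = 0.6509
Converged at β = 0.6509.
Compositions from xᵢ = zᵢ/(1+β(Kᵢ−1)), yᵢ = Kᵢxᵢ:
  A: x = 0.3112, y = 0.7314
  B: x = 0.6888, y = 0.2686

y_B = 0.2686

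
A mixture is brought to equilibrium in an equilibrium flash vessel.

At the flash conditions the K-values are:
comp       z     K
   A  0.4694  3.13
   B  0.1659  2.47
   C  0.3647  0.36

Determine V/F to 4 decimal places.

V/F = 0.8035

Newton iteration, V/F⁰ = 0.63:
  V/F = 0.6300: g = 0.16244, g' = -0.9043 → V/F = 0.8096
  V/F = 0.8096: g = -0.00609, g' = -1.0051 → V/F = 0.8036
  V/F = 0.8036: g = -0.00002, g' = -0.9982 → V/F = 0.8035
Converged at V/F = 0.8035.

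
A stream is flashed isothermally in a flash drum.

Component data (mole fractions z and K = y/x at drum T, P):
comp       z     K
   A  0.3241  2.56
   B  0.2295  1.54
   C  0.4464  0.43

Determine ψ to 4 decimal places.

Iterate (Newton) starting at ψ = 0.5:
  ψ = 0.5000: g = 0.02575, g' = -0.5741 → ψ = 0.5449
  ψ = 0.5449: g = -0.00001, g' = -0.5755 → ψ = 0.5448
Converged at ψ = 0.5448.

ψ = 0.5448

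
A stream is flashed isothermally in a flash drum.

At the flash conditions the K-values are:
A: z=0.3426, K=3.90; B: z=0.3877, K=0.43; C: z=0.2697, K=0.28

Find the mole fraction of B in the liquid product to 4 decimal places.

x_B = 0.4722

Iterate (Newton) starting at V/F = 0.5:
  V/F = 0.5000: g = -0.20696, g' = -1.0677 → V/F = 0.3062
  V/F = 0.3062: g = 0.00947, g' = -1.2233 → V/F = 0.3139
  V/F = 0.3139: g = 0.00005, g' = -1.2098 → V/F = 0.3140
Converged at V/F = 0.3140.
Compositions from xᵢ = zᵢ/(1+V/F(Kᵢ−1)), yᵢ = Kᵢxᵢ:
  A: x = 0.1793, y = 0.6994
  B: x = 0.4722, y = 0.2030
  C: x = 0.3485, y = 0.0976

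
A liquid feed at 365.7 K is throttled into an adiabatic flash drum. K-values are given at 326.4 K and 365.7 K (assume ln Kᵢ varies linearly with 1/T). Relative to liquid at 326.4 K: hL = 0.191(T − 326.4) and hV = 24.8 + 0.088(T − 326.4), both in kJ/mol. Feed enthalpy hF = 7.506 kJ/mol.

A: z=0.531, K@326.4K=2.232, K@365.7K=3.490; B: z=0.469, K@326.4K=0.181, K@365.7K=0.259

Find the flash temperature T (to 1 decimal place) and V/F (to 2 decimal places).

T = 328.5 K, V/F = 0.29

Adiabatic flash: solve Rachford–Rice at each trial T, then check hF = ψ·hV(T) + (1−ψ)·hL(T).
  T = 326.4 K: K = (2.232, 0.181), RR gives ψ = 0.268, H_out = 6.638 kJ/mol
  T = 365.7 K: K = (3.490, 0.259), RR gives ψ = 0.528, H_out = 18.469 kJ/mol
  T = 346.0 K: K = (2.825, 0.219), RR gives ψ = 0.423, H_out = 13.371 kJ/mol
  T = 336.2 K: K = (2.520, 0.199), RR gives ψ = 0.355, H_out = 10.310 kJ/mol
  T = 331.3 K: K = (2.374, 0.190), RR gives ψ = 0.314, H_out = 8.571 kJ/mol
  T = 328.9 K: K = (2.304, 0.186), RR gives ψ = 0.292, H_out = 7.651 kJ/mol
  T = 327.6 K: K = (2.266, 0.183), RR gives ψ = 0.280, H_out = 7.132 kJ/mol
Linear interpolation between T = 327.6 (H_out = 7.132) and T = 328.9 (H_out = 7.651) on hF = 7.506 gives T ≈ 328.5 K, at which ψ = 0.29.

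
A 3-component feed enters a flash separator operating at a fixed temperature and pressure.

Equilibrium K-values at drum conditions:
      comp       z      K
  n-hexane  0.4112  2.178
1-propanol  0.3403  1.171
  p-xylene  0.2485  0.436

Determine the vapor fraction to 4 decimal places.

ψ = 0.9020

Rachford–Rice: g(ψ) = Σ zᵢ(Kᵢ−1)/(1+ψ(Kᵢ−1)) = 0.
Feasibility: ΣzᵢKᵢ = 1.4024, Σzᵢ/Kᵢ = 1.0494 — both > 1, two phases present.
Iterate (Newton) starting at ψ = 0.5:
  ψ = 0.5000: g = 0.16325, g' = -0.3878 → ψ = 0.9210
  ψ = 0.9210: g = -0.00904, g' = -0.4810 → ψ = 0.9022
  ψ = 0.9022: g = -0.00011, g' = -0.4692 → ψ = 0.9020
Converged at ψ = 0.9020.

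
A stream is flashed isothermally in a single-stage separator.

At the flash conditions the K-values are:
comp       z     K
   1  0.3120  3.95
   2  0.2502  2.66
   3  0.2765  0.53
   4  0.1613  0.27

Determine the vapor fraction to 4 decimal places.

Material balance + equilibrium reduce to Σ zᵢ(Kᵢ−1)/(1+ψ(Kᵢ−1)) = 0.
g(0) = ΣzᵢKᵢ − 1 = 1.0880 and g(1) = 1 − Σzᵢ/Kᵢ = -0.2922, so a root lies in (0, 1).
Iterate (Newton) starting at ψ = 0.5:
  ψ = 0.5000: g = 0.24353, g' = -0.9667 → ψ = 0.7519
  ψ = 0.7519: g = 0.00873, g' = -0.9671 → ψ = 0.7609
Converged at ψ = 0.7609.

ψ = 0.7609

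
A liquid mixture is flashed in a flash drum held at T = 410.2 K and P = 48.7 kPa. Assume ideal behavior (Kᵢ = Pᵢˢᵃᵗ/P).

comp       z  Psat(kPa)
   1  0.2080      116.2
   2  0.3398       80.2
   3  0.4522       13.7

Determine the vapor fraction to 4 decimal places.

ψ = 0.2606

Raoult's law: Kᵢ = Pᵢˢᵃᵗ/P = Pᵢˢᵃᵗ/48.7.
  K_1 = 116.2/48.7 = 2.386037, K_2 = 80.2/48.7 = 1.646817, K_3 = 13.7/48.7 = 0.281314
Let ψ = V/F and solve Σ zᵢ(Kᵢ−1)/(1+ψ(Kᵢ−1)) = 0.
Check two-phase: ΣzᵢKᵢ = 1.1831 > 1 and Σzᵢ/Kᵢ = 1.9010 > 1, so g(0) = 0.1831 > 0 and g(1) = -0.9010 < 0.
Newton iteration, ψ⁰ = 0.59:
  ψ = 0.5900: g = -0.24656, g' = -0.8995 → ψ = 0.3159
  ψ = 0.3159: g = -0.03742, g' = -0.6822 → ψ = 0.2610
  ψ = 0.2610: g = -0.00029, g' = -0.6734 → ψ = 0.2606
Converged at ψ = 0.2606.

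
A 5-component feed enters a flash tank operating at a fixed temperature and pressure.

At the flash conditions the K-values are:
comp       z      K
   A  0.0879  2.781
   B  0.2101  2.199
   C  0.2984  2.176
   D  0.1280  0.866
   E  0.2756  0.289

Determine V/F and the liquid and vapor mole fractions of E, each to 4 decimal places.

Rachford–Rice: g(V/F) = Σ zᵢ(Kᵢ−1)/(1+V/F(Kᵢ−1)) = 0.
g(0) = ΣzᵢKᵢ − 1 = 0.5463 and g(1) = 1 − Σzᵢ/Kᵢ = -0.3657, so a root lies in (0, 1).
Newton–Raphson from V/F = 0.47:
  V/F = 0.4700: g = 0.15973, g' = -0.6942 → V/F = 0.7001
  V/F = 0.7001: g = -0.01000, g' = -0.8238 → V/F = 0.6880
  V/F = 0.6880: g = -0.00009, g' = -0.8097 → V/F = 0.6878
Converged at V/F = 0.6878.
Compositions from xᵢ = zᵢ/(1+V/F(Kᵢ−1)), yᵢ = Kᵢxᵢ:
  A: x = 0.0395, y = 0.1099
  B: x = 0.1151, y = 0.2532
  C: x = 0.1650, y = 0.3590
  D: x = 0.1410, y = 0.1221
  E: x = 0.5394, y = 0.1559

V/F = 0.6878, x_E = 0.5394, y_E = 0.1559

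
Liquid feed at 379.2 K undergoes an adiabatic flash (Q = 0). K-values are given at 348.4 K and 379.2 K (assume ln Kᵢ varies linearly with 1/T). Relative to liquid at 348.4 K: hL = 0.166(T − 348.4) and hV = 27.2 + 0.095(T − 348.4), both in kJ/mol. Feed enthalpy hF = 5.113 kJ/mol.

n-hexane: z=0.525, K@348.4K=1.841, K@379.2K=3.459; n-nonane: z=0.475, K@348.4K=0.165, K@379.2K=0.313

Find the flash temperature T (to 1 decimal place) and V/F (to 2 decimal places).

Adiabatic flash: solve Rachford–Rice at each trial T, then check hF = ψ·hV(T) + (1−ψ)·hL(T).
  T = 348.4 K: K = (1.841, 0.165), RR gives ψ = 0.064, H_out = 1.739 kJ/mol
  T = 379.2 K: K = (3.459, 0.313), RR gives ψ = 0.571, H_out = 19.396 kJ/mol
  T = 363.8 K: K = (2.557, 0.230), RR gives ψ = 0.377, H_out = 12.402 kJ/mol
  T = 356.1 K: K = (2.178, 0.196), RR gives ψ = 0.249, H_out = 7.924 kJ/mol
  T = 352.2 K: K = (2.002, 0.180), RR gives ψ = 0.166, H_out = 5.097 kJ/mol
  T = 354.1 K: K = (2.086, 0.187), RR gives ψ = 0.209, H_out = 6.538 kJ/mol
Linear interpolation between T = 352.2 (H_out = 5.097) and T = 354.1 (H_out = 6.538) on hF = 5.113 gives T ≈ 352.2 K, at which ψ = 0.17.

T = 352.2 K, V/F = 0.17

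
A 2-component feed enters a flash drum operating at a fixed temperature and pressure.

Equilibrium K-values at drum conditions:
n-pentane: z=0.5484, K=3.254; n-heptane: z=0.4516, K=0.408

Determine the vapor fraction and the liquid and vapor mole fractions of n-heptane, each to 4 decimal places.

Newton iteration, ψ⁰ = 0.31:
  ψ = 0.3100: g = 0.40021, g' = -1.2029 → ψ = 0.6427
  ψ = 0.6427: g = 0.07326, g' = -0.8770 → ψ = 0.7262
  ψ = 0.7262: g = -0.00022, g' = -0.8877 → ψ = 0.7260
Converged at ψ = 0.7260.
Compositions from xᵢ = zᵢ/(1+ψ(Kᵢ−1)), yᵢ = Kᵢxᵢ:
  n-pentane: x = 0.2080, y = 0.6769
  n-heptane: x = 0.7920, y = 0.3231

ψ = 0.7260, x_n-heptane = 0.7920, y_n-heptane = 0.3231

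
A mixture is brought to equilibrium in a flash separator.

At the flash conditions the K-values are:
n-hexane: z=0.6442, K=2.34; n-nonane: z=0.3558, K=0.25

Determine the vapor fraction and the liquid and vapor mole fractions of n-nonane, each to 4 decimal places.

ψ = 0.5934, x_n-nonane = 0.6411, y_n-nonane = 0.1603

Binary case is linear: z₁(K₁−1)(1+ψ(K₂−1)) + z₂(K₂−1)(1+ψ(K₁−1)) = 0
⇒ ψ = [z₁(K₁−1)+z₂(K₂−1)] / [−(K₁−1)(K₂−1)] = 0.59638/1.00500 = 0.5934
Compositions from xᵢ = zᵢ/(1+ψ(Kᵢ−1)), yᵢ = Kᵢxᵢ:
  n-hexane: x = 0.3589, y = 0.8397
  n-nonane: x = 0.6411, y = 0.1603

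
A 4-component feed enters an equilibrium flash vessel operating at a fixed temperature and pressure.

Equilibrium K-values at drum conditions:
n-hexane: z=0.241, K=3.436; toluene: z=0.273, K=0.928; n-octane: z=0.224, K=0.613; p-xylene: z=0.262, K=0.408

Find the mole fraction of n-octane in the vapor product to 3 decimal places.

y_n-octane = 0.159

Let ψ = V/F and solve Σ zᵢ(Kᵢ−1)/(1+ψ(Kᵢ−1)) = 0.
Feasibility: ΣzᵢKᵢ = 1.326, Σzᵢ/Kᵢ = 1.372 — both > 1, two phases present.
Iterate (Newton) starting at ψ = 0.5:
  ψ = 0.500: g = -0.0835, g' = -0.529 → ψ = 0.342
  ψ = 0.342: g = 0.0056, g' = -0.616 → ψ = 0.351
Converged at ψ = 0.351.
Compositions from xᵢ = zᵢ/(1+ψ(Kᵢ−1)), yᵢ = Kᵢxᵢ:
  n-hexane: x = 0.130, y = 0.446
  toluene: x = 0.280, y = 0.260
  n-octane: x = 0.259, y = 0.159
  p-xylene: x = 0.331, y = 0.135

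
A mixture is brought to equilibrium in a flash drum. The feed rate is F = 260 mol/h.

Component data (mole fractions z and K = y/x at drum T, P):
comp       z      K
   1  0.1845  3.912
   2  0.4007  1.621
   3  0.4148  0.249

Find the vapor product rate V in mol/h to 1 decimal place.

Material balance + equilibrium reduce to Σ zᵢ(Kᵢ−1)/(1+ψ(Kᵢ−1)) = 0.
g(0) = ΣzᵢKᵢ − 1 = 0.4746 and g(1) = 1 − Σzᵢ/Kᵢ = -0.9602, so a root lies in (0, 1).
Newton iteration, ψ⁰ = 0.4:
  ψ = 0.4000: g = 0.00223, g' = -0.9110 → ψ = 0.4024
Converged at ψ = 0.4024.
Then V = ψ·F = 0.4024·260 = 104.6 mol/h and L = F − V = 155.4 mol/h.

V = 104.6 mol/h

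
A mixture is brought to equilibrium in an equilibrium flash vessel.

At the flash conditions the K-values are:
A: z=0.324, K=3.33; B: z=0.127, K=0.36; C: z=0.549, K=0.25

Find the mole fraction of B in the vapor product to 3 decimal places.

y_B = 0.051

Rachford–Rice: g(β) = Σ zᵢ(Kᵢ−1)/(1+β(Kᵢ−1)) = 0.
Check two-phase: ΣzᵢKᵢ = 1.262 > 1 and Σzᵢ/Kᵢ = 2.646 > 1, so g(0) = 0.262 > 0 and g(1) = -1.646 < 0.
Newton–Raphson from β = 0.5:
  β = 0.500: g = -0.4296, g' = -1.278 → β = 0.164
  β = 0.164: g = -0.0140, g' = -1.387 → β = 0.154
Converged at β = 0.154.
Compositions from xᵢ = zᵢ/(1+β(Kᵢ−1)), yᵢ = Kᵢxᵢ:
  A: x = 0.238, y = 0.794
  B: x = 0.141, y = 0.051
  C: x = 0.621, y = 0.155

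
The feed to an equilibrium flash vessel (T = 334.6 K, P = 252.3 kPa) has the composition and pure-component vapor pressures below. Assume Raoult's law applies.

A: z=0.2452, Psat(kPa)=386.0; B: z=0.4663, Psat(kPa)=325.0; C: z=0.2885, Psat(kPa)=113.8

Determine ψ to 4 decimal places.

ψ = 0.5079

Raoult's law: Kᵢ = Pᵢˢᵃᵗ/P = Pᵢˢᵃᵗ/252.3.
  K_A = 386.0/252.3 = 1.529925, K_B = 325.0/252.3 = 1.288149, K_C = 113.8/252.3 = 0.451050
Let ψ = V/F and solve Σ zᵢ(Kᵢ−1)/(1+ψ(Kᵢ−1)) = 0.
Feasibility: ΣzᵢKᵢ = 1.1059, Σzᵢ/Kᵢ = 1.1619 — both > 1, two phases present.
Newton iteration, ψ⁰ = 0.64:
  ψ = 0.6400: g = -0.03367, g' = -0.2726 → ψ = 0.5165
  ψ = 0.5165: g = -0.00207, g' = -0.2411 → ψ = 0.5079
Converged at ψ = 0.5079.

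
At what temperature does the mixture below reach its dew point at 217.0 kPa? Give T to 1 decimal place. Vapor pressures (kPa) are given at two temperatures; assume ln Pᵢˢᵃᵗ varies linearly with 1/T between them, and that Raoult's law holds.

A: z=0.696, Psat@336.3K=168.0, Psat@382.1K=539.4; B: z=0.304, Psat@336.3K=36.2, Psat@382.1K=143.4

Dew-point temperature: Σzᵢ·P/Pᵢˢᵃᵗ(T) = 1. Interpolate ln Pᵢˢᵃᵗ = aᵢ + bᵢ/T.
  T = 336.3 K: ΣzᵢP/Pᵢˢᵃᵗ = 2.7213
  T = 382.1 K: ΣzᵢP/Pᵢˢᵃᵗ = 0.7400
  T = 359.2 K: ΣzᵢP/Pᵢˢᵃᵗ = 1.3597
  T = 370.6 K: ΣzᵢP/Pᵢˢᵃᵗ = 0.9948
  T = 364.9 K: ΣzᵢP/Pᵢˢᵃᵗ = 1.1601
  T = 367.8 K: ΣzᵢP/Pᵢˢᵃᵗ = 1.0721
Interpolating between 367.8 K and 370.6 K gives T ≈ 370.4 K.

T = 370.4 K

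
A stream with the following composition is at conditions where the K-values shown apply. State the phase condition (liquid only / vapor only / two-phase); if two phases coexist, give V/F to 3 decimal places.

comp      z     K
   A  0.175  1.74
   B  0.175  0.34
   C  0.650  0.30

ΣzᵢKᵢ = 0.559; Σzᵢ/Kᵢ = 2.782.
Since ΣzᵢKᵢ < 1 the mixture is below its bubble point — single liquid phase.

liquid only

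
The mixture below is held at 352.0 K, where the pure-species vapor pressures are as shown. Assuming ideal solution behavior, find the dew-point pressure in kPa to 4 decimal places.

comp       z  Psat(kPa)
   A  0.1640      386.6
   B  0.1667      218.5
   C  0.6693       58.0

At the dew point ψ → 1, so Σzᵢ/Kᵢ = 1 with Kᵢ = Pᵢˢᵃᵗ/P ⇒ 1/P = Σzᵢ/Pᵢˢᵃᵗ.
1/P = 0.1640/386.6 + 0.1667/218.5 + 0.6693/58.0 = 0.0127268 ⇒ P = 78.5744 kPa

Pdew = 78.5744 kPa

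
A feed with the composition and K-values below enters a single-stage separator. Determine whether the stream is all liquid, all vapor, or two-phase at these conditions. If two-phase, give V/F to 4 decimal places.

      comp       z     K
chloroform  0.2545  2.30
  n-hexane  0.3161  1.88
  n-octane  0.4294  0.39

ΣzᵢKᵢ = 1.3471; Σzᵢ/Kᵢ = 1.3798.
Both exceed 1, so a two-phase solution exists.
Newton–Raphson from ψ = 0.5:
  ψ = 0.5000: g = 0.01680, g' = -0.6068 → ψ = 0.5277
  ψ = 0.5277: g = -0.00008, g' = -0.6129 → ψ = 0.5276
Converged at ψ = 0.5276.

two-phase, V/F = 0.5276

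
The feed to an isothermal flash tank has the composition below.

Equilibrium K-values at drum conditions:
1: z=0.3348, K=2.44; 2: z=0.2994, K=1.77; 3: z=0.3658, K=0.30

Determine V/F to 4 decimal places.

V/F = 0.5687

Rachford–Rice: g(V/F) = Σ zᵢ(Kᵢ−1)/(1+V/F(Kᵢ−1)) = 0.
Check two-phase: ΣzᵢKᵢ = 1.4566 > 1 and Σzᵢ/Kᵢ = 1.5257 > 1, so g(0) = 0.4566 > 0 and g(1) = -0.5257 < 0.
Newton–Raphson from V/F = 0.44:
  V/F = 0.4400: g = 0.09729, g' = -0.7335 → V/F = 0.5726
  V/F = 0.5726: g = -0.00315, g' = -0.7933 → V/F = 0.5687
Converged at V/F = 0.5687.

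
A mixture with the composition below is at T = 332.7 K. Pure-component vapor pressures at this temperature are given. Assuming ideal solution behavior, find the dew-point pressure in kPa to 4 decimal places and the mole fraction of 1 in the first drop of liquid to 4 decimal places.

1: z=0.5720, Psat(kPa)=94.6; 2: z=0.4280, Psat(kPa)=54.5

At the dew point ψ → 1, so Σzᵢ/Kᵢ = 1 with Kᵢ = Pᵢˢᵃᵗ/P ⇒ 1/P = Σzᵢ/Pᵢˢᵃᵗ.
1/P = 0.5720/94.6 + 0.4280/54.5 = 0.0138997 ⇒ P = 71.9439 kPa
xᵢ = zᵢP/Pᵢˢᵃᵗ ⇒ x_1 = 0.5720·71.9439/94.6 = 0.4350

Pdew = 71.9439 kPa, x_1 = 0.4350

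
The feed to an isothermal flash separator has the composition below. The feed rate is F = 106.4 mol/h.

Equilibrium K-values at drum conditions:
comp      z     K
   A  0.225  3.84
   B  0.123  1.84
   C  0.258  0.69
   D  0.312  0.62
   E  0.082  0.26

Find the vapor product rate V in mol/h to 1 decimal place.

V = 53.1 mol/h

Rachford–Rice: g(ψ) = Σ zᵢ(Kᵢ−1)/(1+ψ(Kᵢ−1)) = 0.
Feasibility: ΣzᵢKᵢ = 1.483, Σzᵢ/Kᵢ = 1.318 — both > 1, two phases present.
Newton iteration, ψ⁰ = 0.5:
  ψ = 0.500: g = -0.0005, g' = -0.569 → ψ = 0.499
Converged at ψ = 0.499.
Then V = ψ·F = 0.4991·106.4 = 53.1 mol/h and L = F − V = 53.3 mol/h.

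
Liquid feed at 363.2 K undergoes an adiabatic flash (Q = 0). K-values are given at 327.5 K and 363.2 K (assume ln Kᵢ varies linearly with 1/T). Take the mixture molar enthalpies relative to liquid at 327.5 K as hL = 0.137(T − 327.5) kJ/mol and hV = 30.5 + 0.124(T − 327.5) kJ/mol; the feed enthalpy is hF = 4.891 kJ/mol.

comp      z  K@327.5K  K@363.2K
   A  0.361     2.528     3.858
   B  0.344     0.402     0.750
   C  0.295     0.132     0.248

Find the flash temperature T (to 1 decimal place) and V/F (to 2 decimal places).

Adiabatic flash: solve Rachford–Rice at each trial T, then check hF = ψ·hV(T) + (1−ψ)·hL(T).
  T = 327.5 K: K = (2.528, 0.402, 0.132), RR gives ψ = 0.080, H_out = 2.449 kJ/mol
  T = 363.2 K: K = (3.858, 0.750, 0.248), RR gives ψ = 0.470, H_out = 19.000 kJ/mol
  T = 345.4 K: K = (3.159, 0.558, 0.184), RR gives ψ = 0.280, H_out = 10.941 kJ/mol
  T = 336.4 K: K = (2.833, 0.475, 0.156), RR gives ψ = 0.184, H_out = 6.823 kJ/mol
  T = 331.9 K: K = (2.676, 0.437, 0.144), RR gives ψ = 0.133, H_out = 4.666 kJ/mol
  T = 334.1 K: K = (2.752, 0.456, 0.150), RR gives ψ = 0.159, H_out = 5.732 kJ/mol
Linear interpolation between T = 331.9 (H_out = 4.666) and T = 334.1 (H_out = 5.732) on hF = 4.891 gives T ≈ 332.4 K, at which ψ = 0.14.

T = 332.4 K, V/F = 0.14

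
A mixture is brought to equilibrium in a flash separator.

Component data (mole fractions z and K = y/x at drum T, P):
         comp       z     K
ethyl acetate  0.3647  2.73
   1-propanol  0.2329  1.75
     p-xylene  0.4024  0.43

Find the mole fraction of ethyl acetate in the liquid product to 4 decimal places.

x_ethyl acetate = 0.1614

Let ψ = V/F and solve Σ zᵢ(Kᵢ−1)/(1+ψ(Kᵢ−1)) = 0.
g(0) = ΣzᵢKᵢ − 1 = 0.5762 and g(1) = 1 − Σzᵢ/Kᵢ = -0.2025, so a root lies in (0, 1).
Iterate (Newton) starting at ψ = 0.5:
  ψ = 0.5000: g = 0.14454, g' = -0.6388 → ψ = 0.7263
  ψ = 0.7263: g = 0.00131, g' = -0.6500 → ψ = 0.7283
Converged at ψ = 0.7283.
Compositions from xᵢ = zᵢ/(1+ψ(Kᵢ−1)), yᵢ = Kᵢxᵢ:
  ethyl acetate: x = 0.1614, y = 0.4406
  1-propanol: x = 0.1506, y = 0.2636
  p-xylene: x = 0.6880, y = 0.2958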